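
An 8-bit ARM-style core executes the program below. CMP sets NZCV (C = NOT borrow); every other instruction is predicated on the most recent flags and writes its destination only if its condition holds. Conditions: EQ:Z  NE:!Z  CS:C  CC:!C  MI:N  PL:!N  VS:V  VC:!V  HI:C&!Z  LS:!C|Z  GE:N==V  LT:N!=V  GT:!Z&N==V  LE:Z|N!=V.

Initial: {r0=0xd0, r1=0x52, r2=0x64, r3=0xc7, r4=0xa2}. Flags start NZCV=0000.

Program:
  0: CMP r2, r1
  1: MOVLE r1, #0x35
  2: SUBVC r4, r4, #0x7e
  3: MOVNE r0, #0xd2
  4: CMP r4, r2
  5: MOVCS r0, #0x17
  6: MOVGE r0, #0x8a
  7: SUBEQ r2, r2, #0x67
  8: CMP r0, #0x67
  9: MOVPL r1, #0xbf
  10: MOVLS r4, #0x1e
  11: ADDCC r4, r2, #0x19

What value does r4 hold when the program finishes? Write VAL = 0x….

VAL = 0x24

[0] flags=0010 → (cmp)
[1] flags=0010 LE?F → skip
[2] flags=0010 VC?T → r4=0x24
[3] flags=0010 NE?T → r0=0xd2
[4] flags=1000 → (cmp)
[5] flags=1000 CS?F → skip
[6] flags=1000 GE?F → skip
[7] flags=1000 EQ?F → skip
[8] flags=0011 → (cmp)
[9] flags=0011 PL?T → r1=0xbf
[10] flags=0011 LS?F → skip
[11] flags=0011 CC?F → skip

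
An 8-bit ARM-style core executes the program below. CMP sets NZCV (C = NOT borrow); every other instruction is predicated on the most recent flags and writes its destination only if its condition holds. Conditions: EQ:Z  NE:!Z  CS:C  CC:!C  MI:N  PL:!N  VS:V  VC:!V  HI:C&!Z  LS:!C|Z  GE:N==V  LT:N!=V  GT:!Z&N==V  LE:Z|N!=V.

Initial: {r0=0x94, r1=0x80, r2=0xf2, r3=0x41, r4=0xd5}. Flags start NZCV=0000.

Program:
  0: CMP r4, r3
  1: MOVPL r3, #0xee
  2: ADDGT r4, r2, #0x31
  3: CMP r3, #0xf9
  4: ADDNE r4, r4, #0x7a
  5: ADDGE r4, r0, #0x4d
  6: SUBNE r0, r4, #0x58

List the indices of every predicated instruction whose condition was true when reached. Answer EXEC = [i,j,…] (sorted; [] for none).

EXEC = [4,5,6]

0: ✓ CMP  NZCV=1010
1: · MOVPL
2: · ADDGT
3: ✓ CMP  NZCV=0000
4: ✓ ADDNE  r4←0x4f
5: ✓ ADDGE  r4←0xe1
6: ✓ SUBNE  r0←0x89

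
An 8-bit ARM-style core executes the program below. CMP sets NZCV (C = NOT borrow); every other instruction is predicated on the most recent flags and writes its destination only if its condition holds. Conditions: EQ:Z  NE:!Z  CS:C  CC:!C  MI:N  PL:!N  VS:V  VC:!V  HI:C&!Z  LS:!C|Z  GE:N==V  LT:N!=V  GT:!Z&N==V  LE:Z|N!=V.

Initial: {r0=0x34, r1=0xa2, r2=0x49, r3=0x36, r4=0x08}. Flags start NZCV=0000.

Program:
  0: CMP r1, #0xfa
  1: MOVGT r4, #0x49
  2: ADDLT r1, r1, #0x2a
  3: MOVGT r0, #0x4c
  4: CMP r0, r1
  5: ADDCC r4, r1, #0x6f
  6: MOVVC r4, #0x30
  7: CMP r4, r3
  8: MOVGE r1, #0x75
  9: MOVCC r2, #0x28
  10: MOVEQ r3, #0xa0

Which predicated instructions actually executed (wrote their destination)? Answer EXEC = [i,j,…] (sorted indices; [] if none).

EXEC = [2,5,6,9]

[0] flags=1000 → (cmp)
[1] flags=1000 GT?F → skip
[2] flags=1000 LT?T → r1=0xcc
[3] flags=1000 GT?F → skip
[4] flags=0000 → (cmp)
[5] flags=0000 CC?T → r4=0x3b
[6] flags=0000 VC?T → r4=0x30
[7] flags=1000 → (cmp)
[8] flags=1000 GE?F → skip
[9] flags=1000 CC?T → r2=0x28
[10] flags=1000 EQ?F → skip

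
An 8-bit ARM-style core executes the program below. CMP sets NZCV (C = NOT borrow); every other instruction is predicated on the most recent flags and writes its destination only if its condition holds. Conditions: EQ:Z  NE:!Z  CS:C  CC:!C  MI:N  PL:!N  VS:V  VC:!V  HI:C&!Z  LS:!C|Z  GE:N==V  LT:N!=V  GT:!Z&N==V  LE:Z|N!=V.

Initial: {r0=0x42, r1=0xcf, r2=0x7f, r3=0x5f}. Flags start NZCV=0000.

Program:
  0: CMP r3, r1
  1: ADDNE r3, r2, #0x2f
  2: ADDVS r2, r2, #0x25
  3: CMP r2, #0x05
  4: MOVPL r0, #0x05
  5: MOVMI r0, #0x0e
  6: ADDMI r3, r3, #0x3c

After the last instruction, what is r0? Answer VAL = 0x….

VAL = 0x0e

[0] flags=1001 → (cmp)
[1] flags=1001 NE?T → r3=0xae
[2] flags=1001 VS?T → r2=0xa4
[3] flags=1010 → (cmp)
[4] flags=1010 PL?F → skip
[5] flags=1010 MI?T → r0=0x0e
[6] flags=1010 MI?T → r3=0xea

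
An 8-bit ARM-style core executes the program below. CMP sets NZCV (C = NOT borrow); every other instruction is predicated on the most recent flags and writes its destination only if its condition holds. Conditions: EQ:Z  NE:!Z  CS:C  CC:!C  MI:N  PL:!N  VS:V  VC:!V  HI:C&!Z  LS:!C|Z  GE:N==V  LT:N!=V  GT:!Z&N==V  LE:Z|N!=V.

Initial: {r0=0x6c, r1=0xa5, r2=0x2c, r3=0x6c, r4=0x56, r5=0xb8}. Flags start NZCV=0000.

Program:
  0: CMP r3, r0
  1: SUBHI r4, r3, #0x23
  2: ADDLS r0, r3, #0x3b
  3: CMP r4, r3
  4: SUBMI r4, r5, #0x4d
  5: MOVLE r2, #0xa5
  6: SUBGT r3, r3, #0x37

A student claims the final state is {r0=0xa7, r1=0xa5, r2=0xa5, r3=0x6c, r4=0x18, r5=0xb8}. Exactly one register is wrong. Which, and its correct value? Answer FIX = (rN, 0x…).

[0] flags=0110 → (cmp)
[1] flags=0110 HI?F → skip
[2] flags=0110 LS?T → r0=0xa7
[3] flags=1000 → (cmp)
[4] flags=1000 MI?T → r4=0x6b
[5] flags=1000 LE?T → r2=0xa5
[6] flags=1000 GT?F → skip

FIX = (r4, 0x6b)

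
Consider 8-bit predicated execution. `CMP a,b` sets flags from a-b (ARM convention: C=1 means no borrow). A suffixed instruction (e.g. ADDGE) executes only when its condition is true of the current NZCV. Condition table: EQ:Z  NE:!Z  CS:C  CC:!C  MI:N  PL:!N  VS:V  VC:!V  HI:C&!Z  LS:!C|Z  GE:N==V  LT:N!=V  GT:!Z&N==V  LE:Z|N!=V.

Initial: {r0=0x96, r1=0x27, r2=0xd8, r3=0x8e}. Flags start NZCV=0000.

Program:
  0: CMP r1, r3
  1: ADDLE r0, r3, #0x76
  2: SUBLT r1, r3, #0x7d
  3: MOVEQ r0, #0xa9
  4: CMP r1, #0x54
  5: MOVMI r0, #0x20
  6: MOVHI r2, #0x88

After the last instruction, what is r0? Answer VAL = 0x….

[0] flags=1001 → (cmp)
[1] flags=1001 LE?F → skip
[2] flags=1001 LT?F → skip
[3] flags=1001 EQ?F → skip
[4] flags=1000 → (cmp)
[5] flags=1000 MI?T → r0=0x20
[6] flags=1000 HI?F → skip

VAL = 0x20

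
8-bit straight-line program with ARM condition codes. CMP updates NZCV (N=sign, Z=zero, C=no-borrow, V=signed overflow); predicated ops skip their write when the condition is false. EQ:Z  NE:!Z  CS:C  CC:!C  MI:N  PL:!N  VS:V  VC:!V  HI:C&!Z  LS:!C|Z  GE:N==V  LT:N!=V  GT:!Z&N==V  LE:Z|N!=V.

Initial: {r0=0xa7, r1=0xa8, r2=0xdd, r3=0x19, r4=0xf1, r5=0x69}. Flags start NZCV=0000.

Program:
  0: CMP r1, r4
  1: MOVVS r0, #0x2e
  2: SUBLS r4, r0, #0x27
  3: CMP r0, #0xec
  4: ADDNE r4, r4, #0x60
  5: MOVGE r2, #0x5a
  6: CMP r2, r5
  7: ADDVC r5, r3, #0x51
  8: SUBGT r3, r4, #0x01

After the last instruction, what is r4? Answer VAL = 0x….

VAL = 0xe0

[0] flags=1000 → (cmp)
[1] flags=1000 VS?F → skip
[2] flags=1000 LS?T → r4=0x80
[3] flags=1000 → (cmp)
[4] flags=1000 NE?T → r4=0xe0
[5] flags=1000 GE?F → skip
[6] flags=0011 → (cmp)
[7] flags=0011 VC?F → skip
[8] flags=0011 GT?F → skip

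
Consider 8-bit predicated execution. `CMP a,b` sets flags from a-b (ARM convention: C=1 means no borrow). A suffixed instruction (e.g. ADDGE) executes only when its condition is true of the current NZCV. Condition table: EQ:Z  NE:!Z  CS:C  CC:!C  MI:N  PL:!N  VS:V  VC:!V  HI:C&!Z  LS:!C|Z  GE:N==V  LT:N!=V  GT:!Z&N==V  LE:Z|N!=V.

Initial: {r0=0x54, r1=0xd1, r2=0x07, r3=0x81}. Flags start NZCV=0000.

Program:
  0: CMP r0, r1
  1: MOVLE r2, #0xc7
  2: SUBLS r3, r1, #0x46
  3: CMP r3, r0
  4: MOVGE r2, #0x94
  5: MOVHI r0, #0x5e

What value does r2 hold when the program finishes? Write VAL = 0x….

VAL = 0x07

[0] flags=1001 → (cmp)
[1] flags=1001 LE?F → skip
[2] flags=1001 LS?T → r3=0x8b
[3] flags=0011 → (cmp)
[4] flags=0011 GE?F → skip
[5] flags=0011 HI?T → r0=0x5e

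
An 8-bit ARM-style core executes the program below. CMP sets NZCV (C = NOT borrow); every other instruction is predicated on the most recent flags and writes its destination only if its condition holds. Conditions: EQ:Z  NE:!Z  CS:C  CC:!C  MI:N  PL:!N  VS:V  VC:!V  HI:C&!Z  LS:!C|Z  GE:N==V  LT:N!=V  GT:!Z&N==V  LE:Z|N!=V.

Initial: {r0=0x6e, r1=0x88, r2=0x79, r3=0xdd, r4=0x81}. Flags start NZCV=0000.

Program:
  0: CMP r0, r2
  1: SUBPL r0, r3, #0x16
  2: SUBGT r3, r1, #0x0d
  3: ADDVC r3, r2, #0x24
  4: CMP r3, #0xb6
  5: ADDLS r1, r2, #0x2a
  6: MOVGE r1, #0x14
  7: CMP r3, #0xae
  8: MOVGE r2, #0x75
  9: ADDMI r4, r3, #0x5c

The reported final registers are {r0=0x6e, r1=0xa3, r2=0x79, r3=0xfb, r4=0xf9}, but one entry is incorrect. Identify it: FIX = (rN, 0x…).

FIX = (r3, 0x9d)

[0] flags=1000 → (cmp)
[1] flags=1000 PL?F → skip
[2] flags=1000 GT?F → skip
[3] flags=1000 VC?T → r3=0x9d
[4] flags=1000 → (cmp)
[5] flags=1000 LS?T → r1=0xa3
[6] flags=1000 GE?F → skip
[7] flags=1000 → (cmp)
[8] flags=1000 GE?F → skip
[9] flags=1000 MI?T → r4=0xf9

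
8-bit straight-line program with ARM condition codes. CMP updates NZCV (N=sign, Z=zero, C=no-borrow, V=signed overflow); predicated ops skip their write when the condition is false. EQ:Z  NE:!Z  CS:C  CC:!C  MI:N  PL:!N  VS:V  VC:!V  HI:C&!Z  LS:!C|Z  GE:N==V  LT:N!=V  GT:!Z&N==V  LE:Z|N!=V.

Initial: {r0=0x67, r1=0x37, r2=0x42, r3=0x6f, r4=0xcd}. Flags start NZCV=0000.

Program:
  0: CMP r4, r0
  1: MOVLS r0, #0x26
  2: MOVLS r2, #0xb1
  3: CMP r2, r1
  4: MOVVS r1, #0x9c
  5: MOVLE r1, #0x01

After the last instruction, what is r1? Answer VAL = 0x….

[0] flags=0011 → (cmp)
[1] flags=0011 LS?F → skip
[2] flags=0011 LS?F → skip
[3] flags=0010 → (cmp)
[4] flags=0010 VS?F → skip
[5] flags=0010 LE?F → skip

VAL = 0x37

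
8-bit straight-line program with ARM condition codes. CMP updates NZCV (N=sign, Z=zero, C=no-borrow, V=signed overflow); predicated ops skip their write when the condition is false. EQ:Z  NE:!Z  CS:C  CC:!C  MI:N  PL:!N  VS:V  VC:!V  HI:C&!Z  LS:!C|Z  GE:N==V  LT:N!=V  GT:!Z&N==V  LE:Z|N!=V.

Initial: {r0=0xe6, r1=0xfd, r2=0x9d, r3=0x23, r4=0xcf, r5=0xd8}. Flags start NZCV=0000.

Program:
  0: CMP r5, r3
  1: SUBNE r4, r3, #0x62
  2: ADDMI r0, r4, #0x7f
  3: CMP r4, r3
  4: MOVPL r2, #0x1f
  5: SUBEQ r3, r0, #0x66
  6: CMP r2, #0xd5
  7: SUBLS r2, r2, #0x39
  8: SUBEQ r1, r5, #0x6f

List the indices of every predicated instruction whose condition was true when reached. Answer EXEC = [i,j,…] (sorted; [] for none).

EXEC = [1,2,7]

[0] flags=1010 → (cmp)
[1] flags=1010 NE?T → r4=0xc1
[2] flags=1010 MI?T → r0=0x40
[3] flags=1010 → (cmp)
[4] flags=1010 PL?F → skip
[5] flags=1010 EQ?F → skip
[6] flags=1000 → (cmp)
[7] flags=1000 LS?T → r2=0x64
[8] flags=1000 EQ?F → skip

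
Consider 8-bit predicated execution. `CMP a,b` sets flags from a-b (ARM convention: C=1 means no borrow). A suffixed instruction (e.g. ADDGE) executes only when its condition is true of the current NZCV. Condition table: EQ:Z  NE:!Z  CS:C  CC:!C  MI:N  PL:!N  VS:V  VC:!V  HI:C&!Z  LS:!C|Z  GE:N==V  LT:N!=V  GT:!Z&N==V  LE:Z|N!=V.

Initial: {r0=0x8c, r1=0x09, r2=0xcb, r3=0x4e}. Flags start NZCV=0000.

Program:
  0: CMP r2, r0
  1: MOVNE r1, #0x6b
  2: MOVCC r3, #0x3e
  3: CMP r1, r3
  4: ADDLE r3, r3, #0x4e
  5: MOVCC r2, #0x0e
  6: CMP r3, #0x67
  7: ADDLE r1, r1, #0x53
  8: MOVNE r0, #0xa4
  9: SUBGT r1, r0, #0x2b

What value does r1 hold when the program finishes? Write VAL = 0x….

[0] flags=0010 → (cmp)
[1] flags=0010 NE?T → r1=0x6b
[2] flags=0010 CC?F → skip
[3] flags=0010 → (cmp)
[4] flags=0010 LE?F → skip
[5] flags=0010 CC?F → skip
[6] flags=1000 → (cmp)
[7] flags=1000 LE?T → r1=0xbe
[8] flags=1000 NE?T → r0=0xa4
[9] flags=1000 GT?F → skip

VAL = 0xbe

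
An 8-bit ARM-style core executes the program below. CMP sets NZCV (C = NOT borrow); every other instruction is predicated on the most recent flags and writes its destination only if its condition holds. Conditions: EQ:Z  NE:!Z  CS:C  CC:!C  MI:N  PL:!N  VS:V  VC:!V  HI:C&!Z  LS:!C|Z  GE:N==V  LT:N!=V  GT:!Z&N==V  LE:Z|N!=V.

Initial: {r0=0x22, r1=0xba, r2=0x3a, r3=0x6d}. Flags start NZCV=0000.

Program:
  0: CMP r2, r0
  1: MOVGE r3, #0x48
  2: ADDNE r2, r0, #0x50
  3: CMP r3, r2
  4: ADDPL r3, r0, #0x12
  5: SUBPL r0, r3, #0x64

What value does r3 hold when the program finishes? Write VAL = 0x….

[0] flags=0010 → (cmp)
[1] flags=0010 GE?T → r3=0x48
[2] flags=0010 NE?T → r2=0x72
[3] flags=1000 → (cmp)
[4] flags=1000 PL?F → skip
[5] flags=1000 PL?F → skip

VAL = 0x48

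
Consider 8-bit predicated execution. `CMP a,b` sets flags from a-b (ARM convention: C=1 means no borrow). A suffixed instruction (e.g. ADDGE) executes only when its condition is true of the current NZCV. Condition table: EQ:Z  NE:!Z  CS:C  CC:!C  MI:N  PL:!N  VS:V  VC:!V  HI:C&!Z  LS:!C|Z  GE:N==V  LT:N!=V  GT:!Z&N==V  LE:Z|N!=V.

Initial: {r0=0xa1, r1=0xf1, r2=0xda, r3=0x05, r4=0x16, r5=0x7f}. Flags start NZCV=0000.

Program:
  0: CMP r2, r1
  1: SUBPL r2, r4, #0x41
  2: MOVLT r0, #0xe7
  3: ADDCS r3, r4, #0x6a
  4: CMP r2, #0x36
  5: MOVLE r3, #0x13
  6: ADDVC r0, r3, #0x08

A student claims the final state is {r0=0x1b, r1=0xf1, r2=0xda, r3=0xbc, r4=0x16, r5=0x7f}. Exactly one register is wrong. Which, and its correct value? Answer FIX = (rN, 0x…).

[0] flags=1000 → (cmp)
[1] flags=1000 PL?F → skip
[2] flags=1000 LT?T → r0=0xe7
[3] flags=1000 CS?F → skip
[4] flags=1010 → (cmp)
[5] flags=1010 LE?T → r3=0x13
[6] flags=1010 VC?T → r0=0x1b

FIX = (r3, 0x13)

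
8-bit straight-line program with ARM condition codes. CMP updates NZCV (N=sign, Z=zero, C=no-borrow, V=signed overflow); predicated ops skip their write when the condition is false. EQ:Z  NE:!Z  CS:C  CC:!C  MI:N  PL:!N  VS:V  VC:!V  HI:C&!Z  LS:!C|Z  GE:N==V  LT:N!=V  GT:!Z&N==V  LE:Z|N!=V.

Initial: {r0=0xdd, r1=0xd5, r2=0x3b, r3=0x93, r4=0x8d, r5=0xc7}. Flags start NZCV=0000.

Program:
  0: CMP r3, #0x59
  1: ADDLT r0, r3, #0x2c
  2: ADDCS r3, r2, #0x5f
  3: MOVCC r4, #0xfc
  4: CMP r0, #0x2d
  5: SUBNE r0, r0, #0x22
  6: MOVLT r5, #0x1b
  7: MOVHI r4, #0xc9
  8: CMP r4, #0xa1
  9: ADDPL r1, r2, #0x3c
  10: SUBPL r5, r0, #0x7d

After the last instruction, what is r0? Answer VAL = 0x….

0: ✓ CMP  NZCV=0011
1: ✓ ADDLT  r0←0xbf
2: ✓ ADDCS  r3←0x9a
3: · MOVCC
4: ✓ CMP  NZCV=1010
5: ✓ SUBNE  r0←0x9d
6: ✓ MOVLT  r5←0x1b
7: ✓ MOVHI  r4←0xc9
8: ✓ CMP  NZCV=0010
9: ✓ ADDPL  r1←0x77
10: ✓ SUBPL  r5←0x20

VAL = 0x9d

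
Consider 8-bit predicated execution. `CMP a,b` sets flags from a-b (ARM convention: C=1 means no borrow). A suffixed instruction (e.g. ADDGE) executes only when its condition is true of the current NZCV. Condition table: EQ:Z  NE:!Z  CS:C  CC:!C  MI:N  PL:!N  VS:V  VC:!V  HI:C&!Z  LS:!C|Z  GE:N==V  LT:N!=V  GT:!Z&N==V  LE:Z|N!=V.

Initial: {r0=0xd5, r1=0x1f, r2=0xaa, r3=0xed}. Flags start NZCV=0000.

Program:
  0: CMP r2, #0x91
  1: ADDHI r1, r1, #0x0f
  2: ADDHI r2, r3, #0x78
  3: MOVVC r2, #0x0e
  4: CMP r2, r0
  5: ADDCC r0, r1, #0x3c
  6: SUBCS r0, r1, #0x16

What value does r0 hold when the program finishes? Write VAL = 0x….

[0] flags=0010 → (cmp)
[1] flags=0010 HI?T → r1=0x2e
[2] flags=0010 HI?T → r2=0x65
[3] flags=0010 VC?T → r2=0x0e
[4] flags=0000 → (cmp)
[5] flags=0000 CC?T → r0=0x6a
[6] flags=0000 CS?F → skip

VAL = 0x6a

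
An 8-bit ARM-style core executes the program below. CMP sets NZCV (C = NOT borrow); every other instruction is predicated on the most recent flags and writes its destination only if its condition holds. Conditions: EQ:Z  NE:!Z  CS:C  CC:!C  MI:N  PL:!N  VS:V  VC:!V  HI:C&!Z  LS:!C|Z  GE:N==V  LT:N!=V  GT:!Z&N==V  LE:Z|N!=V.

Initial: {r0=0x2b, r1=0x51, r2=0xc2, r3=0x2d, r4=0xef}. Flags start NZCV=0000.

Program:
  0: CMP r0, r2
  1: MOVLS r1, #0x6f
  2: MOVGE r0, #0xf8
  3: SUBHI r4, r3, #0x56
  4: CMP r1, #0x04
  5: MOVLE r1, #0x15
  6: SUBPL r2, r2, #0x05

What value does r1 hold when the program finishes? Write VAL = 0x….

[0] flags=0000 → (cmp)
[1] flags=0000 LS?T → r1=0x6f
[2] flags=0000 GE?T → r0=0xf8
[3] flags=0000 HI?F → skip
[4] flags=0010 → (cmp)
[5] flags=0010 LE?F → skip
[6] flags=0010 PL?T → r2=0xbd

VAL = 0x6f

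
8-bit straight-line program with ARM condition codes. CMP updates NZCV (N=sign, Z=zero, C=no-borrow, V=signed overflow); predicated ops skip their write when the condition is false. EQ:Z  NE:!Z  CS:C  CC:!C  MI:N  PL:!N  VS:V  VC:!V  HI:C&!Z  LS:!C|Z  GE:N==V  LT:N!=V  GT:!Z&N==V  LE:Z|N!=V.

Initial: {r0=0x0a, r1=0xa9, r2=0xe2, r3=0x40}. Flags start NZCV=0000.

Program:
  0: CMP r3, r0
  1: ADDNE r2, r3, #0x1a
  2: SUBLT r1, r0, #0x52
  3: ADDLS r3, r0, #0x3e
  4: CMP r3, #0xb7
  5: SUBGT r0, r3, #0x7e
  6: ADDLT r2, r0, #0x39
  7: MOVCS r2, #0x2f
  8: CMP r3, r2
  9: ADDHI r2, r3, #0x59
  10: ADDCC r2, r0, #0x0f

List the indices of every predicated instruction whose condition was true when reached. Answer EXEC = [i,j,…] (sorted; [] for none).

EXEC = [1,5,10]

0: ✓ CMP  NZCV=0010
1: ✓ ADDNE  r2←0x5a
2: · SUBLT
3: · ADDLS
4: ✓ CMP  NZCV=1001
5: ✓ SUBGT  r0←0xc2
6: · ADDLT
7: · MOVCS
8: ✓ CMP  NZCV=1000
9: · ADDHI
10: ✓ ADDCC  r2←0xd1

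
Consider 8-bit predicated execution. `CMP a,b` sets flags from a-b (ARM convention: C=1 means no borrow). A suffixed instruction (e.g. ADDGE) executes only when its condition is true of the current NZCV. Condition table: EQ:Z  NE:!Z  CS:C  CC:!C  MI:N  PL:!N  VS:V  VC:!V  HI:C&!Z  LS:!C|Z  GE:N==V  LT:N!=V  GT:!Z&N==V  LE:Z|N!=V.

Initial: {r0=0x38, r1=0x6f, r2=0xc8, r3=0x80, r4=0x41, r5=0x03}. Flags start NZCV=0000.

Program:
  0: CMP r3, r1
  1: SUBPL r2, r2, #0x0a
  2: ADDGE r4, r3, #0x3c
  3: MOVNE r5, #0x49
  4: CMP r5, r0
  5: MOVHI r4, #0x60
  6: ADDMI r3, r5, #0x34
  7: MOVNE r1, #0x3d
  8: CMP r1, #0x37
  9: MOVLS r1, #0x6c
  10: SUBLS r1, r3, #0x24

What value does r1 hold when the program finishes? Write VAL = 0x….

VAL = 0x3d

[0] flags=0011 → (cmp)
[1] flags=0011 PL?T → r2=0xbe
[2] flags=0011 GE?F → skip
[3] flags=0011 NE?T → r5=0x49
[4] flags=0010 → (cmp)
[5] flags=0010 HI?T → r4=0x60
[6] flags=0010 MI?F → skip
[7] flags=0010 NE?T → r1=0x3d
[8] flags=0010 → (cmp)
[9] flags=0010 LS?F → skip
[10] flags=0010 LS?F → skip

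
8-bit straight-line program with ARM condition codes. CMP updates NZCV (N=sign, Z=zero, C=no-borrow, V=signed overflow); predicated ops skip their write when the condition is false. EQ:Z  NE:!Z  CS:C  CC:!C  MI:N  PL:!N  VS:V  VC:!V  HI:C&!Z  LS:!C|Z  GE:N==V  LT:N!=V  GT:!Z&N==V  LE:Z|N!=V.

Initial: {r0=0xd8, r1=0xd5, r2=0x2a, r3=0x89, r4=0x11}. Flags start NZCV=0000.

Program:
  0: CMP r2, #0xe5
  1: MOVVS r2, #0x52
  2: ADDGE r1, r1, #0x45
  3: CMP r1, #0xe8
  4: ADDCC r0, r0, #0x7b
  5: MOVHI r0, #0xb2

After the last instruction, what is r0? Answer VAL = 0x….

0: ✓ CMP  NZCV=0000
1: · MOVVS
2: ✓ ADDGE  r1←0x1a
3: ✓ CMP  NZCV=0000
4: ✓ ADDCC  r0←0x53
5: · MOVHI

VAL = 0x53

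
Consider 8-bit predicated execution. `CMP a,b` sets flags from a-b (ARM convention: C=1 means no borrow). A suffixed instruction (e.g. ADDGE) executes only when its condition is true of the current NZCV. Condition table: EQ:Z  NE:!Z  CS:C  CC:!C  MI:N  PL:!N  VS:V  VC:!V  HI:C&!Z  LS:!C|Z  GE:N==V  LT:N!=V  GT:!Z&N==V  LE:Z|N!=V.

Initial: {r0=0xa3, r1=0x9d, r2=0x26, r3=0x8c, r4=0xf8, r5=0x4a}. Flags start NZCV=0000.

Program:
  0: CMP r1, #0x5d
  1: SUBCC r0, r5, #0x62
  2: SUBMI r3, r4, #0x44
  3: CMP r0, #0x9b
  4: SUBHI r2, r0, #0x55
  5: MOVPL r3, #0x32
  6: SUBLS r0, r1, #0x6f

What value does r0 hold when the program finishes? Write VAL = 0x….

0: ✓ CMP  NZCV=0011
1: · SUBCC
2: · SUBMI
3: ✓ CMP  NZCV=0010
4: ✓ SUBHI  r2←0x4e
5: ✓ MOVPL  r3←0x32
6: · SUBLS

VAL = 0xa3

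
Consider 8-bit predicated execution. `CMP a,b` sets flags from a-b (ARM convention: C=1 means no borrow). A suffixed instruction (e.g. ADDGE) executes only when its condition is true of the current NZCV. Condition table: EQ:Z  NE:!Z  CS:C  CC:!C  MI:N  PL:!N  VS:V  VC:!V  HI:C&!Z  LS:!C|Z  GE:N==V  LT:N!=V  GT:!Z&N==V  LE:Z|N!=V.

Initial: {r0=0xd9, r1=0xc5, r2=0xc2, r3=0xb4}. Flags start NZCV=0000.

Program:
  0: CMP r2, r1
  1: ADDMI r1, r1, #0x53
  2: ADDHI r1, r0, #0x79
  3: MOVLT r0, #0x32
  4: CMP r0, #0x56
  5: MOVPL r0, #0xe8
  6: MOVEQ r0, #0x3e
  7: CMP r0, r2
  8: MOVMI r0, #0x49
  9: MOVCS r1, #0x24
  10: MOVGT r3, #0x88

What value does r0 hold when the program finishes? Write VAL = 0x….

[0] flags=1000 → (cmp)
[1] flags=1000 MI?T → r1=0x18
[2] flags=1000 HI?F → skip
[3] flags=1000 LT?T → r0=0x32
[4] flags=1000 → (cmp)
[5] flags=1000 PL?F → skip
[6] flags=1000 EQ?F → skip
[7] flags=0000 → (cmp)
[8] flags=0000 MI?F → skip
[9] flags=0000 CS?F → skip
[10] flags=0000 GT?T → r3=0x88

VAL = 0x32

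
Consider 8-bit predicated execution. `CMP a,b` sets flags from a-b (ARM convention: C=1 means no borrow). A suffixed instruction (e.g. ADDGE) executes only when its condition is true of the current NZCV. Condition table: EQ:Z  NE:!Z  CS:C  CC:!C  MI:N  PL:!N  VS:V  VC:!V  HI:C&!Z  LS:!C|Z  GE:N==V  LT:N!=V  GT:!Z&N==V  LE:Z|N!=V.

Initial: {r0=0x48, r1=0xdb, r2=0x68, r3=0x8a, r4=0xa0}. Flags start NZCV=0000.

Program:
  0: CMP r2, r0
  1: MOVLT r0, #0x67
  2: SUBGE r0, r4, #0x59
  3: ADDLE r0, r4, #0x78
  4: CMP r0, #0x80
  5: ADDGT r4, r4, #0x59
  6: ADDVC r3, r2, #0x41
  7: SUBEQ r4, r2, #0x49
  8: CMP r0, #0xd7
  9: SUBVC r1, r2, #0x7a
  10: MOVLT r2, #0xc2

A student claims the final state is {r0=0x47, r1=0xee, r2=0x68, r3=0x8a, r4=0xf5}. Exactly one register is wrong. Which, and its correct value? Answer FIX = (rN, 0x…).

FIX = (r4, 0xf9)

0: ✓ CMP  NZCV=0010
1: · MOVLT
2: ✓ SUBGE  r0←0x47
3: · ADDLE
4: ✓ CMP  NZCV=1001
5: ✓ ADDGT  r4←0xf9
6: · ADDVC
7: · SUBEQ
8: ✓ CMP  NZCV=0000
9: ✓ SUBVC  r1←0xee
10: · MOVLT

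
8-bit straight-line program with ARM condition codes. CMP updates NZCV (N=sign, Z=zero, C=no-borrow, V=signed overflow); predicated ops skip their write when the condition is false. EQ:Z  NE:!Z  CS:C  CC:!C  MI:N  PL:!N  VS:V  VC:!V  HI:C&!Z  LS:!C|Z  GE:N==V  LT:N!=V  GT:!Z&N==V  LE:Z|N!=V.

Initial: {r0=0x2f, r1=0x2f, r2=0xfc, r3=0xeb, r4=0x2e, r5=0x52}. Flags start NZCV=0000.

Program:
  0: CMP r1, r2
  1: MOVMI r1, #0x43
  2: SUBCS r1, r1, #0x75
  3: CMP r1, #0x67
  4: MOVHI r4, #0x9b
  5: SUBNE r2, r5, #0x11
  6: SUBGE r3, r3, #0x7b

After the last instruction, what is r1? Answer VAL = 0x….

0: ✓ CMP  NZCV=0000
1: · MOVMI
2: · SUBCS
3: ✓ CMP  NZCV=1000
4: · MOVHI
5: ✓ SUBNE  r2←0x41
6: · SUBGE

VAL = 0x2f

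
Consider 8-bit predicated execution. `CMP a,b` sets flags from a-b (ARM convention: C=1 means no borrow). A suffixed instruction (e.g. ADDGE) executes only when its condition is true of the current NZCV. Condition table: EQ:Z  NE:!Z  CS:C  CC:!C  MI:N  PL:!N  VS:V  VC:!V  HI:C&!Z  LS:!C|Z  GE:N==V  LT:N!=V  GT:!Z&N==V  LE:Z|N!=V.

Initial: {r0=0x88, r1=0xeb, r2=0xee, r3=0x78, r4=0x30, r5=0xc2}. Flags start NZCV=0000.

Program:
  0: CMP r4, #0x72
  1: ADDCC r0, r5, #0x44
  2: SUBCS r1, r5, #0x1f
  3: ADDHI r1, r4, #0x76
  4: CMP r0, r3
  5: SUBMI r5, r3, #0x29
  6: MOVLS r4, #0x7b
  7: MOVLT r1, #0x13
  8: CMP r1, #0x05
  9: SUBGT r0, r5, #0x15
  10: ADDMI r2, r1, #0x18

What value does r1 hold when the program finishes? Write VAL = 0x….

0: ✓ CMP  NZCV=1000
1: ✓ ADDCC  r0←0x06
2: · SUBCS
3: · ADDHI
4: ✓ CMP  NZCV=1000
5: ✓ SUBMI  r5←0x4f
6: ✓ MOVLS  r4←0x7b
7: ✓ MOVLT  r1←0x13
8: ✓ CMP  NZCV=0010
9: ✓ SUBGT  r0←0x3a
10: · ADDMI

VAL = 0x13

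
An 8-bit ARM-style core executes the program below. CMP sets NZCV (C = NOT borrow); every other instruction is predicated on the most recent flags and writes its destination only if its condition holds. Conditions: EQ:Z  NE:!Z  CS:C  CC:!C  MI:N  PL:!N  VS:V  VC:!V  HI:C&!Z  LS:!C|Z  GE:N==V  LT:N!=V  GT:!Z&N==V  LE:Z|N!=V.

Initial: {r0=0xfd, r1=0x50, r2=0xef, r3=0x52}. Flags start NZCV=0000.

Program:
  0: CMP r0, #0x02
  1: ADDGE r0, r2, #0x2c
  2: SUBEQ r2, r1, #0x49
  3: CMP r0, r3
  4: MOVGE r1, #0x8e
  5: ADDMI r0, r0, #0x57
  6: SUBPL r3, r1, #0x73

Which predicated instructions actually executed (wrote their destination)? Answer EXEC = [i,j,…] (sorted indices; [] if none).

EXEC = [5]

[0] flags=1010 → (cmp)
[1] flags=1010 GE?F → skip
[2] flags=1010 EQ?F → skip
[3] flags=1010 → (cmp)
[4] flags=1010 GE?F → skip
[5] flags=1010 MI?T → r0=0x54
[6] flags=1010 PL?F → skip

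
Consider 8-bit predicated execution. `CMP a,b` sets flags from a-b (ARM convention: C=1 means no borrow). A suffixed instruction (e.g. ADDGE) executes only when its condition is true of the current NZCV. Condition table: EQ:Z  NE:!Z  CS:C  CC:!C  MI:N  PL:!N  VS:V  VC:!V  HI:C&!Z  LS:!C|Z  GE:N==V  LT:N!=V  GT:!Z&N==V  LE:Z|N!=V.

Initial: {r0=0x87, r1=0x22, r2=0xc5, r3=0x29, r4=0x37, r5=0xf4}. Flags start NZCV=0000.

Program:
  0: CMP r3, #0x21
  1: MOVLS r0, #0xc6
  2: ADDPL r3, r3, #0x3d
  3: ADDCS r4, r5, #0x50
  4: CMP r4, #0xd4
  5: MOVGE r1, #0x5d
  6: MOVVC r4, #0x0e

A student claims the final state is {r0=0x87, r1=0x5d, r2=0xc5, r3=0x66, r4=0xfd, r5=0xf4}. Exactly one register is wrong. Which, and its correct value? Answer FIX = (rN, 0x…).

FIX = (r4, 0x0e)

[0] flags=0010 → (cmp)
[1] flags=0010 LS?F → skip
[2] flags=0010 PL?T → r3=0x66
[3] flags=0010 CS?T → r4=0x44
[4] flags=0000 → (cmp)
[5] flags=0000 GE?T → r1=0x5d
[6] flags=0000 VC?T → r4=0x0e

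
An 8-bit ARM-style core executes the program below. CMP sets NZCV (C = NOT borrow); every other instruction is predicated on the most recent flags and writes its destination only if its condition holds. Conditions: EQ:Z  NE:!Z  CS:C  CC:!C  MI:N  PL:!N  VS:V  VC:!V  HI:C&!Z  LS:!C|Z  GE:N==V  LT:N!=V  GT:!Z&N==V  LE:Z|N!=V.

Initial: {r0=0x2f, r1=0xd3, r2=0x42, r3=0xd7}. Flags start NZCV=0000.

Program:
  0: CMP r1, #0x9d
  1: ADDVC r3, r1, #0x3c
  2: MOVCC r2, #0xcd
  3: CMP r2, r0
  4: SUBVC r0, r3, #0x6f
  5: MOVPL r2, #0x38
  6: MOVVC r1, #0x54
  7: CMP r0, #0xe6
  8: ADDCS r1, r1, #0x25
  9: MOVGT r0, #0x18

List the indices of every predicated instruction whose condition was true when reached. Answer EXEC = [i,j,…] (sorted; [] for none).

EXEC = [1,4,5,6]

[0] flags=0010 → (cmp)
[1] flags=0010 VC?T → r3=0x0f
[2] flags=0010 CC?F → skip
[3] flags=0010 → (cmp)
[4] flags=0010 VC?T → r0=0xa0
[5] flags=0010 PL?T → r2=0x38
[6] flags=0010 VC?T → r1=0x54
[7] flags=1000 → (cmp)
[8] flags=1000 CS?F → skip
[9] flags=1000 GT?F → skip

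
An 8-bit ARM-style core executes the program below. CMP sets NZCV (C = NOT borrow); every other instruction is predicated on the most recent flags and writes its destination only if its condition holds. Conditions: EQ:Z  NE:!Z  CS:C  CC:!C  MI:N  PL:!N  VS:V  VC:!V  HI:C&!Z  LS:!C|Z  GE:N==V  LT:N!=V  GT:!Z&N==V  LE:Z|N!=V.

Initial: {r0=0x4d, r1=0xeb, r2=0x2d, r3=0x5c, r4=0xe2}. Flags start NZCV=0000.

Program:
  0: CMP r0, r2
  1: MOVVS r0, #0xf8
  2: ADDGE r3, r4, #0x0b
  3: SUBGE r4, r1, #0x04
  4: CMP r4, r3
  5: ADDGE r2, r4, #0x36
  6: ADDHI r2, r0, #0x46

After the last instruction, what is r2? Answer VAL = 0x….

VAL = 0x2d

0: ✓ CMP  NZCV=0010
1: · MOVVS
2: ✓ ADDGE  r3←0xed
3: ✓ SUBGE  r4←0xe7
4: ✓ CMP  NZCV=1000
5: · ADDGE
6: · ADDHI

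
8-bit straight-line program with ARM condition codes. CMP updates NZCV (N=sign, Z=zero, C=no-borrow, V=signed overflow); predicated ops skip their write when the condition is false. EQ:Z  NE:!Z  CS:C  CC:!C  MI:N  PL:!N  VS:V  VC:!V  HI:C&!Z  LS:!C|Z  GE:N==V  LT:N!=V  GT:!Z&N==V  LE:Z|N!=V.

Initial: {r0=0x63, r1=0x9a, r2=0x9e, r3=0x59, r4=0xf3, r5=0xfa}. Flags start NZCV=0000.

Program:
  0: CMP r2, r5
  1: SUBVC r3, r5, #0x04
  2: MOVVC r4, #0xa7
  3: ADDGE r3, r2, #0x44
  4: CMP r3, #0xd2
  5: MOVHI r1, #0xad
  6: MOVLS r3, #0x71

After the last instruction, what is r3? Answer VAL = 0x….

[0] flags=1000 → (cmp)
[1] flags=1000 VC?T → r3=0xf6
[2] flags=1000 VC?T → r4=0xa7
[3] flags=1000 GE?F → skip
[4] flags=0010 → (cmp)
[5] flags=0010 HI?T → r1=0xad
[6] flags=0010 LS?F → skip

VAL = 0xf6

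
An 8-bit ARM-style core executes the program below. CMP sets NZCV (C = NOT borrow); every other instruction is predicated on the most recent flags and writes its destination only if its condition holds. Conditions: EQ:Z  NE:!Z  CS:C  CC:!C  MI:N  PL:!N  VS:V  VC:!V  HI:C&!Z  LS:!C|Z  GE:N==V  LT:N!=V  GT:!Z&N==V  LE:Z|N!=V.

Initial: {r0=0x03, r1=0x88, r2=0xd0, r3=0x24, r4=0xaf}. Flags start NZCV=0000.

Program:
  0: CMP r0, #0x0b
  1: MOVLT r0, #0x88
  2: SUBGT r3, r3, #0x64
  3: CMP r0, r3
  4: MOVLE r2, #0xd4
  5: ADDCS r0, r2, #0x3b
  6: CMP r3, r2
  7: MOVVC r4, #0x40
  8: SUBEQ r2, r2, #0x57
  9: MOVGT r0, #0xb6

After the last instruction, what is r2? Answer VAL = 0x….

VAL = 0xd4

0: ✓ CMP  NZCV=1000
1: ✓ MOVLT  r0←0x88
2: · SUBGT
3: ✓ CMP  NZCV=0011
4: ✓ MOVLE  r2←0xd4
5: ✓ ADDCS  r0←0x0f
6: ✓ CMP  NZCV=0000
7: ✓ MOVVC  r4←0x40
8: · SUBEQ
9: ✓ MOVGT  r0←0xb6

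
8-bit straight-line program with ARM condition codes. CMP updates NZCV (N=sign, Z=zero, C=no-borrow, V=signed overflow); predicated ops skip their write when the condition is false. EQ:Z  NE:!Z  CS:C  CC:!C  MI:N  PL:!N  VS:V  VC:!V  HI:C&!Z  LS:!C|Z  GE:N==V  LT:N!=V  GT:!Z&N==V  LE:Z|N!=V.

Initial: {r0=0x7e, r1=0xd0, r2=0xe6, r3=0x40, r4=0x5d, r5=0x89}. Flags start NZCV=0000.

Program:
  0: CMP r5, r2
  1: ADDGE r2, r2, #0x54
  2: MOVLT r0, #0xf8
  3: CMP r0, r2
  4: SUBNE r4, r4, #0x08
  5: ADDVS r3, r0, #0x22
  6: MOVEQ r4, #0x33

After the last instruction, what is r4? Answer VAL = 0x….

0: ✓ CMP  NZCV=1000
1: · ADDGE
2: ✓ MOVLT  r0←0xf8
3: ✓ CMP  NZCV=0010
4: ✓ SUBNE  r4←0x55
5: · ADDVS
6: · MOVEQ

VAL = 0x55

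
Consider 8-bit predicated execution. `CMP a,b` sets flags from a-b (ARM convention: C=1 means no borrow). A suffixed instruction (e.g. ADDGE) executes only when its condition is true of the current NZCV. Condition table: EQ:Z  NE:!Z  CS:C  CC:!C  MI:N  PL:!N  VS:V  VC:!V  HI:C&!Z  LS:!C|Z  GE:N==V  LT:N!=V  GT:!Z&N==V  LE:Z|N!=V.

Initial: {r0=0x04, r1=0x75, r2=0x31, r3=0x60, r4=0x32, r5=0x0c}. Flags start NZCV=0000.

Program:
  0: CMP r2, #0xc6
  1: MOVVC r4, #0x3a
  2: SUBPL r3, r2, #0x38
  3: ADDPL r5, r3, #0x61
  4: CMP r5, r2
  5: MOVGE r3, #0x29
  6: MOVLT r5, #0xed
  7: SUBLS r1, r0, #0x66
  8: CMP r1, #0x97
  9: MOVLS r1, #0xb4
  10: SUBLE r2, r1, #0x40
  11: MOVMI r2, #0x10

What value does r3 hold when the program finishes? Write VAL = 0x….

VAL = 0x29

0: ✓ CMP  NZCV=0000
1: ✓ MOVVC  r4←0x3a
2: ✓ SUBPL  r3←0xf9
3: ✓ ADDPL  r5←0x5a
4: ✓ CMP  NZCV=0010
5: ✓ MOVGE  r3←0x29
6: · MOVLT
7: · SUBLS
8: ✓ CMP  NZCV=1001
9: ✓ MOVLS  r1←0xb4
10: · SUBLE
11: ✓ MOVMI  r2←0x10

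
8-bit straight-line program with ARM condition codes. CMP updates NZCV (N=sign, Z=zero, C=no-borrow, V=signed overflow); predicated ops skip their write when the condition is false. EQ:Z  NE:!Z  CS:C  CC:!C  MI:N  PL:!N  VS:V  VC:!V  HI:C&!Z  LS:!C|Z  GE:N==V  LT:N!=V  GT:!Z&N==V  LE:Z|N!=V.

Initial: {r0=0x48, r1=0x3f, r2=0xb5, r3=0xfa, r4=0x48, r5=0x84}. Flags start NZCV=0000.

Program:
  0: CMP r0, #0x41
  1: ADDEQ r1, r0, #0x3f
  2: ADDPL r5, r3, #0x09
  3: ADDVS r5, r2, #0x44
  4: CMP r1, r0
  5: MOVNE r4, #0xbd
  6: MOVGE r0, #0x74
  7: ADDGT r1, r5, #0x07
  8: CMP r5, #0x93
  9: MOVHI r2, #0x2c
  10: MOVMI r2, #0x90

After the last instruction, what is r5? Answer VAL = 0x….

[0] flags=0010 → (cmp)
[1] flags=0010 EQ?F → skip
[2] flags=0010 PL?T → r5=0x03
[3] flags=0010 VS?F → skip
[4] flags=1000 → (cmp)
[5] flags=1000 NE?T → r4=0xbd
[6] flags=1000 GE?F → skip
[7] flags=1000 GT?F → skip
[8] flags=0000 → (cmp)
[9] flags=0000 HI?F → skip
[10] flags=0000 MI?F → skip

VAL = 0x03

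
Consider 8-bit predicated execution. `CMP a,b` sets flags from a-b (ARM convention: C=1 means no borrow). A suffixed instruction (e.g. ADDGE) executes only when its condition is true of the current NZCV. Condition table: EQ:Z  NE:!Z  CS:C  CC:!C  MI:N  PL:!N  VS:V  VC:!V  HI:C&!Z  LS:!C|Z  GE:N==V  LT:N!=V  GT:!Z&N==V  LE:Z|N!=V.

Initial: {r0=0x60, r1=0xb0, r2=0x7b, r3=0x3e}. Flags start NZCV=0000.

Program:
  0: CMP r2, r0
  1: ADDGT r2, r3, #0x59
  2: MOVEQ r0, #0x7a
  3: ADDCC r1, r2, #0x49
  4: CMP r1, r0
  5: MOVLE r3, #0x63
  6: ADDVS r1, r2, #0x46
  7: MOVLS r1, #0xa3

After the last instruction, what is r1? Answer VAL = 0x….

VAL = 0xdd

0: ✓ CMP  NZCV=0010
1: ✓ ADDGT  r2←0x97
2: · MOVEQ
3: · ADDCC
4: ✓ CMP  NZCV=0011
5: ✓ MOVLE  r3←0x63
6: ✓ ADDVS  r1←0xdd
7: · MOVLS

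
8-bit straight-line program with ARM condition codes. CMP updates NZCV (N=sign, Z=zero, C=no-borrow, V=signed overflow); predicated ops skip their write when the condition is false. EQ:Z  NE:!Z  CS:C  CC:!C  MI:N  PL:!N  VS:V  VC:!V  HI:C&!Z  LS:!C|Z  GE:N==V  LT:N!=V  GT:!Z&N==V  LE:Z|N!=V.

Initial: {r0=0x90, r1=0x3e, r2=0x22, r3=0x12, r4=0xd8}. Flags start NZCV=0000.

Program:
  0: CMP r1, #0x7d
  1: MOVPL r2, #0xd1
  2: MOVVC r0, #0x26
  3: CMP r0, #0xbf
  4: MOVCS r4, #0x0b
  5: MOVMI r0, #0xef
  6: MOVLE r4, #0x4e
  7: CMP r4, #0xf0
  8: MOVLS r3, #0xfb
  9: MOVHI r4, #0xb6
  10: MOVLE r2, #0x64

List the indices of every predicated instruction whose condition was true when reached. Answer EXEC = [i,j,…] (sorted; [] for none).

EXEC = [2,8,10]

0: ✓ CMP  NZCV=1000
1: · MOVPL
2: ✓ MOVVC  r0←0x26
3: ✓ CMP  NZCV=0000
4: · MOVCS
5: · MOVMI
6: · MOVLE
7: ✓ CMP  NZCV=1000
8: ✓ MOVLS  r3←0xfb
9: · MOVHI
10: ✓ MOVLE  r2←0x64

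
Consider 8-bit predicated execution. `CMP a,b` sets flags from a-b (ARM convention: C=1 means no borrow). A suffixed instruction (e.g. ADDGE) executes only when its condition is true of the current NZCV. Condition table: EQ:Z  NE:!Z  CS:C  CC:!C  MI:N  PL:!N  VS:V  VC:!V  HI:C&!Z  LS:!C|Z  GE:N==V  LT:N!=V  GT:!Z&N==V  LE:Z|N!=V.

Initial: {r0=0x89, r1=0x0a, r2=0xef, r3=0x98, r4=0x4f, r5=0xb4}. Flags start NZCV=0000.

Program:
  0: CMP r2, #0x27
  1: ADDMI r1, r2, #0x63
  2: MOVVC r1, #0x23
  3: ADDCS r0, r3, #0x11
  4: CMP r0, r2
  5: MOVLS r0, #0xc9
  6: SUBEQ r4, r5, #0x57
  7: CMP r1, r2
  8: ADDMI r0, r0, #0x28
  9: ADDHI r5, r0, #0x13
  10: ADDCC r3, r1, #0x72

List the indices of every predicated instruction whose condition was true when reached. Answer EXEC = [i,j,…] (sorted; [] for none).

[0] flags=1010 → (cmp)
[1] flags=1010 MI?T → r1=0x52
[2] flags=1010 VC?T → r1=0x23
[3] flags=1010 CS?T → r0=0xa9
[4] flags=1000 → (cmp)
[5] flags=1000 LS?T → r0=0xc9
[6] flags=1000 EQ?F → skip
[7] flags=0000 → (cmp)
[8] flags=0000 MI?F → skip
[9] flags=0000 HI?F → skip
[10] flags=0000 CC?T → r3=0x95

EXEC = [1,2,3,5,10]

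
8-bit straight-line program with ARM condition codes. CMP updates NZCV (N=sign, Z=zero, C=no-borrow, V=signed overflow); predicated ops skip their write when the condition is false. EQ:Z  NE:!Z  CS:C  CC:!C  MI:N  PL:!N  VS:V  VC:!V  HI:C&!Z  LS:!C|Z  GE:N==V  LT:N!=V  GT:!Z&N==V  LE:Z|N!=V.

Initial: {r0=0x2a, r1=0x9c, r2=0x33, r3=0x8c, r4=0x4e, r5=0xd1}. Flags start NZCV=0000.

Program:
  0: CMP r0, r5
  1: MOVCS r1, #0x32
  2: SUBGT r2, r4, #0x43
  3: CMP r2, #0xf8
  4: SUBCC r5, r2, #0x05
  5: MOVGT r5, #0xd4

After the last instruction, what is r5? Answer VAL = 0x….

VAL = 0xd4

0: ✓ CMP  NZCV=0000
1: · MOVCS
2: ✓ SUBGT  r2←0x0b
3: ✓ CMP  NZCV=0000
4: ✓ SUBCC  r5←0x06
5: ✓ MOVGT  r5←0xd4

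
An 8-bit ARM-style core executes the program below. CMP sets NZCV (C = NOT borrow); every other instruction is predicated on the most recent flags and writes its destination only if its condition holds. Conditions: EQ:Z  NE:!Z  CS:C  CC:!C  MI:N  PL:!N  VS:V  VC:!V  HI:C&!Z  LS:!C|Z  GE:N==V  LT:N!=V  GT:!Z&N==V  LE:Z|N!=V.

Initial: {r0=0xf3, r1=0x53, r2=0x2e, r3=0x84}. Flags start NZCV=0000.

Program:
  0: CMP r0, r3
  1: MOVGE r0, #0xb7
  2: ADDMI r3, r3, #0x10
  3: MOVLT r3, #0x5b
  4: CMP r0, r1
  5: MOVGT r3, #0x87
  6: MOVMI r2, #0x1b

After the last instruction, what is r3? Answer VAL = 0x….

VAL = 0x84

[0] flags=0010 → (cmp)
[1] flags=0010 GE?T → r0=0xb7
[2] flags=0010 MI?F → skip
[3] flags=0010 LT?F → skip
[4] flags=0011 → (cmp)
[5] flags=0011 GT?F → skip
[6] flags=0011 MI?F → skip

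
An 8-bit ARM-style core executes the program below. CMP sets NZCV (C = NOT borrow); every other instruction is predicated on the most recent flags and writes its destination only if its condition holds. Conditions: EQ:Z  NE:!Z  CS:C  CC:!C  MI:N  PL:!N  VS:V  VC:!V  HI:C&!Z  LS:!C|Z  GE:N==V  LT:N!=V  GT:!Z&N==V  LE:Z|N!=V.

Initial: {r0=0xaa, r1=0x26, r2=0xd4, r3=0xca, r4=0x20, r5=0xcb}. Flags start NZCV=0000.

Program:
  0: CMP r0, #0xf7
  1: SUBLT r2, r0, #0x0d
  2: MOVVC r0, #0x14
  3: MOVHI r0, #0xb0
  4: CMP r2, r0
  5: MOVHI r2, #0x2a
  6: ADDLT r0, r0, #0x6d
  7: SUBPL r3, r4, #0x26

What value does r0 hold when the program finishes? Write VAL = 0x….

VAL = 0x81

[0] flags=1000 → (cmp)
[1] flags=1000 LT?T → r2=0x9d
[2] flags=1000 VC?T → r0=0x14
[3] flags=1000 HI?F → skip
[4] flags=1010 → (cmp)
[5] flags=1010 HI?T → r2=0x2a
[6] flags=1010 LT?T → r0=0x81
[7] flags=1010 PL?F → skip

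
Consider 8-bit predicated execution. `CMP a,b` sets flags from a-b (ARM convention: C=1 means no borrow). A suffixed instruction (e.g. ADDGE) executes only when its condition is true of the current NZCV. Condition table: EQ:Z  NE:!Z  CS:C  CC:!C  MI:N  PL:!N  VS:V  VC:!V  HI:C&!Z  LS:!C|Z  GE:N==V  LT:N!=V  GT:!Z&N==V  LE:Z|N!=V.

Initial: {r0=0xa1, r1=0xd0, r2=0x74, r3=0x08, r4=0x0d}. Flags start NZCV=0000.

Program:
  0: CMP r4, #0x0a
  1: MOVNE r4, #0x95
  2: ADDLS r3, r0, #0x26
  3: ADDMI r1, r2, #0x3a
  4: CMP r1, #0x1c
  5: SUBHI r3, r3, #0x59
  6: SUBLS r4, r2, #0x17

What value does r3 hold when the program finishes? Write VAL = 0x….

VAL = 0xaf

0: ✓ CMP  NZCV=0010
1: ✓ MOVNE  r4←0x95
2: · ADDLS
3: · ADDMI
4: ✓ CMP  NZCV=1010
5: ✓ SUBHI  r3←0xaf
6: · SUBLS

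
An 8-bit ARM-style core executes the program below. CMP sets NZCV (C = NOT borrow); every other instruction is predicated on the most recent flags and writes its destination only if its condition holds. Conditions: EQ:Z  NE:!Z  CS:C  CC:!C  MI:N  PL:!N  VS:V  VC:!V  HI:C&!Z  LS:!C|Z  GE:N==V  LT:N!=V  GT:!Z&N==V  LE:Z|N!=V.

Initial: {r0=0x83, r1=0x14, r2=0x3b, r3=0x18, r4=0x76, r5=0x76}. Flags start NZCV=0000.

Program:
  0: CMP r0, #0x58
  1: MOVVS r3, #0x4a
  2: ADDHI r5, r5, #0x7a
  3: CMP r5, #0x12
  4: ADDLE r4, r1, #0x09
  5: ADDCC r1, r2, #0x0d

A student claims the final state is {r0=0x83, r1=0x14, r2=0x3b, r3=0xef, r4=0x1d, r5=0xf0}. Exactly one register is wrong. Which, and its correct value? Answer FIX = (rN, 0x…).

FIX = (r3, 0x4a)

[0] flags=0011 → (cmp)
[1] flags=0011 VS?T → r3=0x4a
[2] flags=0011 HI?T → r5=0xf0
[3] flags=1010 → (cmp)
[4] flags=1010 LE?T → r4=0x1d
[5] flags=1010 CC?F → skip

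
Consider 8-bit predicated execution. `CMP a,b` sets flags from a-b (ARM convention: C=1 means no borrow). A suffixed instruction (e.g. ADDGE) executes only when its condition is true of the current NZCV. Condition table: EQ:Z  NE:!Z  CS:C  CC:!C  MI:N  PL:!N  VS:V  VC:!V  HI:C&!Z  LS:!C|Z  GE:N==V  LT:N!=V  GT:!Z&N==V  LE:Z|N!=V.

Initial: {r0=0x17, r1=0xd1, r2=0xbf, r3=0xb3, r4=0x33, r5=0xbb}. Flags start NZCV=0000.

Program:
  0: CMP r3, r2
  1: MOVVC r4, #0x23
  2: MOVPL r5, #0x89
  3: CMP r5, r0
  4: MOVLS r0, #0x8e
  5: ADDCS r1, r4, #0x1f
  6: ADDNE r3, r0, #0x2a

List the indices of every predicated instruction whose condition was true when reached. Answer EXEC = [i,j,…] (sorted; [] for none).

[0] flags=1000 → (cmp)
[1] flags=1000 VC?T → r4=0x23
[2] flags=1000 PL?F → skip
[3] flags=1010 → (cmp)
[4] flags=1010 LS?F → skip
[5] flags=1010 CS?T → r1=0x42
[6] flags=1010 NE?T → r3=0x41

EXEC = [1,5,6]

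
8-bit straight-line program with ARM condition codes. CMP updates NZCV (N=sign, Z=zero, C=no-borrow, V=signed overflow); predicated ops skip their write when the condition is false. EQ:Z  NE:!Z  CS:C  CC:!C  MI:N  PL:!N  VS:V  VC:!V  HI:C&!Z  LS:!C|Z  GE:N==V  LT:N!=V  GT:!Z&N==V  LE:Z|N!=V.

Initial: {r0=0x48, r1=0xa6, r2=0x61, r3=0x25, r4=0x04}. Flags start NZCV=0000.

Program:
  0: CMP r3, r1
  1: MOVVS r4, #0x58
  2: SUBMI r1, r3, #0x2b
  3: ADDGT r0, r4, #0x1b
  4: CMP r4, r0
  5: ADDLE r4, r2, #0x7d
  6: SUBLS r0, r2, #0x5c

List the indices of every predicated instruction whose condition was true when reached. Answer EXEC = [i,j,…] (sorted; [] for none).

0: ✓ CMP  NZCV=0000
1: · MOVVS
2: · SUBMI
3: ✓ ADDGT  r0←0x1f
4: ✓ CMP  NZCV=1000
5: ✓ ADDLE  r4←0xde
6: ✓ SUBLS  r0←0x05

EXEC = [3,5,6]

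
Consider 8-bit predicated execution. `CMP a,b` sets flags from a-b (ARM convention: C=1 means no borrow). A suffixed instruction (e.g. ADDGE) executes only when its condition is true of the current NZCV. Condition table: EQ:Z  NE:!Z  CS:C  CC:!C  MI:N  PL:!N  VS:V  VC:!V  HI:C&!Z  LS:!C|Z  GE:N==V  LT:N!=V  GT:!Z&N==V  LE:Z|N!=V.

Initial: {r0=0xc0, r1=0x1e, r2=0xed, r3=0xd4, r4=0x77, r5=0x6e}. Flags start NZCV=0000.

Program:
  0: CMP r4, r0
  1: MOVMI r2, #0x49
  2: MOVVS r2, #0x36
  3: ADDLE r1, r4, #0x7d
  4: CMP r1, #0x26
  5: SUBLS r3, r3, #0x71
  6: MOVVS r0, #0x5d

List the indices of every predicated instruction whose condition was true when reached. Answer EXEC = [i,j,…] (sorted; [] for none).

EXEC = [1,2,5]

[0] flags=1001 → (cmp)
[1] flags=1001 MI?T → r2=0x49
[2] flags=1001 VS?T → r2=0x36
[3] flags=1001 LE?F → skip
[4] flags=1000 → (cmp)
[5] flags=1000 LS?T → r3=0x63
[6] flags=1000 VS?F → skip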